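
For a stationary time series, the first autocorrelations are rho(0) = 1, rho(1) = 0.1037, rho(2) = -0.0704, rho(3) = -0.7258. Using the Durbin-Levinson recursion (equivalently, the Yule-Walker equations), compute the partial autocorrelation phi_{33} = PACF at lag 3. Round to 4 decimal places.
\phi_{33} = -0.7220

The PACF at lag k is phi_{kk}, the last component of the solution
to the Yule-Walker system G_k phi = r_k where
  (G_k)_{ij} = rho(|i - j|), (r_k)_i = rho(i), i,j = 1..k.
Equivalently, Durbin-Levinson gives phi_{kk} iteratively:
  phi_{11} = rho(1)
  phi_{kk} = [rho(k) - sum_{j=1..k-1} phi_{k-1,j} rho(k-j)]
            / [1 - sum_{j=1..k-1} phi_{k-1,j} rho(j)],
  phi_{k,j} = phi_{k-1,j} - phi_{kk} phi_{k-1,k-j},  j = 1..k-1.
Step k = 1:
  phi_11 = rho(1) = 0.1037.
Step k = 2:
  phi_22 = [rho(2) - phi_11 rho(1)] / [1 - phi_11 rho(1)] = [-0.0704 - (0.1037)(0.1037)] / [1 - (0.1037)(0.1037)]
         = -0.08115369 / 0.98924631 = -0.082036.
  Update: phi_21 = phi_11 - phi_22 phi_11 = 0.1037 - (-0.082036)(0.1037) = 0.112207.
Step k = 3:
  phi_33 = [rho(3) - phi_21 rho(2) - phi_22 rho(1)] / [1 - phi_21 rho(1) - phi_22 rho(2)]
    numerator   = -0.7258 - (0.112207)(-0.0704) - (-0.082036)(0.1037) = -0.7093935
    denominator = 1 - (0.112207)(0.1037) - (-0.082036)(-0.0704) = 0.9825888
  phi_33 = -0.7093935 / 0.9825888 = -0.722.
Therefore phi_{33} = -0.7220.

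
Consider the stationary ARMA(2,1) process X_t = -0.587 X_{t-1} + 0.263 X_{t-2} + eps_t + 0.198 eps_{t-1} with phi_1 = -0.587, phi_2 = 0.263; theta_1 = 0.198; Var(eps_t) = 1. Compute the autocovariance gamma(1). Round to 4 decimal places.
\gamma(1) = -1.4252

Multiply the model equation by X_{t-k} and take expectations. With theta_0 = psi_0 = 1 and psi_j the MA(infinity) weights, this gives
  gamma(k) - sum_i phi_i gamma(k-i) = c_k,
  c_k = sigma^2 * sum_{j=k..q} theta_j psi_{j-k}   (c_k = 0 for k > q),
using gamma(-m) = gamma(m).
psi-weights needed (psi_j = theta_j + sum_i phi_i psi_{j-i}):
  psi_1 = theta_1 + phi_1 = 0.198 + (-0.587) = -0.389
Right-hand sides:
  c_0 = sigma^2 (1 + theta_1 psi_1) = 1 * (1 + (0.198)(-0.389)) = 1 * 0.922978 = 0.922978
  c_1 = sigma^2 theta_1 = 1 * (0.198) = 0.198
  c_2 = 0
Equations for k = 0, 1, 2 (AR order 2, c_2 = 0):
  (E0) gamma(0) = phi_1 gamma(1) + phi_2 gamma(2) + c_0
  (E1) gamma(1) = phi_1 gamma(0) + phi_2 gamma(1) + c_1
  (E2) gamma(2) = phi_1 gamma(1) + phi_2 gamma(0)
From (E1): gamma(1) = A gamma(0) + B with
  A = phi_1 / (1 - phi_2) = -0.587 / 0.737 = -0.796472,   B = c_1 / (1 - phi_2) = 0.198 / 0.737 = 0.268657.
Insert (E2) into (E0): gamma(0) (1 - phi_2^2) = phi_1 (1 + phi_2) gamma(1) + c_0.
  phi_1 (1 + phi_2) = (-0.587)(1.263) = -0.741381,   1 - phi_2^2 = 0.930831.
Replace gamma(1) by A gamma(0) + B and collect gamma(0):
  gamma(0) [0.930831 - (-0.741381)(-0.796472)] = (-0.741381)(0.268657) + 0.922978
  gamma(0) * 0.340342 = 0.723801
  gamma(0) = 0.723801 / 0.340342 = 2.126689.
  gamma(1) = A gamma(0) + B = (-0.796472)(2.126689) + (0.268657) = -1.425192.
Therefore gamma(1) = -1.4252 (to 4 decimal places).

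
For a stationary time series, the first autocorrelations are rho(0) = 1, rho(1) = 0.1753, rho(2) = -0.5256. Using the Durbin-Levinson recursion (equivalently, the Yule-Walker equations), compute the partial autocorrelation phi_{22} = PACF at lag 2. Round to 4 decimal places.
\phi_{22} = -0.5740

The PACF at lag k is phi_{kk}, the last component of the solution
to the Yule-Walker system G_k phi = r_k where
  (G_k)_{ij} = rho(|i - j|), (r_k)_i = rho(i), i,j = 1..k.
Equivalently, Durbin-Levinson gives phi_{kk} iteratively:
  phi_{11} = rho(1)
  phi_{kk} = [rho(k) - sum_{j=1..k-1} phi_{k-1,j} rho(k-j)]
            / [1 - sum_{j=1..k-1} phi_{k-1,j} rho(j)],
  phi_{k,j} = phi_{k-1,j} - phi_{kk} phi_{k-1,k-j},  j = 1..k-1.
Step k = 1:
  phi_11 = rho(1) = 0.1753.
Step k = 2:
  phi_22 = [rho(2) - phi_11 rho(1)] / [1 - phi_11 rho(1)] = [-0.5256 - (0.1753)(0.1753)] / [1 - (0.1753)(0.1753)]
         = -0.55633009 / 0.96926991 = -0.574.
Therefore phi_{22} = -0.5740.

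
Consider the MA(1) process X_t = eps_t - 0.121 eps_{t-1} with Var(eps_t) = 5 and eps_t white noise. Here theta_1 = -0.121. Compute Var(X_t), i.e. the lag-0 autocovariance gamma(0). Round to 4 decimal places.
\gamma(0) = 5.0732

For an MA(q) process X_t = eps_t + sum_i theta_i eps_{t-i} with
Var(eps_t) = sigma^2, the variance is
  gamma(0) = sigma^2 * (1 + sum_i theta_i^2).
  sum_i theta_i^2 = (-0.121)^2 = 0.014641.
  gamma(0) = 5 * (1 + 0.014641) = 5 * 1.014641 = 5.073205, which rounds to 5.0732.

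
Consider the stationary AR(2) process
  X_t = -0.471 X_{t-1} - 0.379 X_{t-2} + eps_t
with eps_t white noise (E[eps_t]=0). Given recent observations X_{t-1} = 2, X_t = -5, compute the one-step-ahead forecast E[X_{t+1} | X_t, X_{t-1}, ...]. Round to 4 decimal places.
E[X_{t+1} \mid \mathcal F_t] = 1.5970

For an AR(p) model X_t = c + sum_i phi_i X_{t-i} + eps_t, the
one-step-ahead conditional mean is
  E[X_{t+1} | X_t, ...] = c + sum_i phi_i X_{t+1-i}.
Substitute known values:
  E[X_{t+1} | ...] = (-0.471) * (-5) + (-0.379) * (2)
                   = 1.5970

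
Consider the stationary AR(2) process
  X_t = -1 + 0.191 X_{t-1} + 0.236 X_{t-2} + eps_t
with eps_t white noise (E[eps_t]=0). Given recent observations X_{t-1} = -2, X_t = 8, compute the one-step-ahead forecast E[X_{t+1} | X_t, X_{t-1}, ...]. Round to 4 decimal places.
E[X_{t+1} \mid \mathcal F_t] = 0.0560

For an AR(p) model X_t = c + sum_i phi_i X_{t-i} + eps_t, the
one-step-ahead conditional mean is
  E[X_{t+1} | X_t, ...] = c + sum_i phi_i X_{t+1-i}.
Substitute known values:
  E[X_{t+1} | ...] = -1 + (0.191) * (8) + (0.236) * (-2)
                   = 0.0560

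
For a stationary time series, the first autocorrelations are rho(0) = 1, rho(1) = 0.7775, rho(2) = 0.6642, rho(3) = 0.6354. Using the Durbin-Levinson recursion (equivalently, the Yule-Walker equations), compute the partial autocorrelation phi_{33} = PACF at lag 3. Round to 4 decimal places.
\phi_{33} = 0.2059

The PACF at lag k is phi_{kk}, the last component of the solution
to the Yule-Walker system G_k phi = r_k where
  (G_k)_{ij} = rho(|i - j|), (r_k)_i = rho(i), i,j = 1..k.
Equivalently, Durbin-Levinson gives phi_{kk} iteratively:
  phi_{11} = rho(1)
  phi_{kk} = [rho(k) - sum_{j=1..k-1} phi_{k-1,j} rho(k-j)]
            / [1 - sum_{j=1..k-1} phi_{k-1,j} rho(j)],
  phi_{k,j} = phi_{k-1,j} - phi_{kk} phi_{k-1,k-j},  j = 1..k-1.
Step k = 1:
  phi_11 = rho(1) = 0.7775.
Step k = 2:
  phi_22 = [rho(2) - phi_11 rho(1)] / [1 - phi_11 rho(1)] = [0.6642 - (0.7775)(0.7775)] / [1 - (0.7775)(0.7775)]
         = 0.05969375 / 0.39549375 = 0.150935.
  Update: phi_21 = phi_11 - phi_22 phi_11 = 0.7775 - (0.150935)(0.7775) = 0.660148.
Step k = 3:
  phi_33 = [rho(3) - phi_21 rho(2) - phi_22 rho(1)] / [1 - phi_21 rho(1) - phi_22 rho(2)]
    numerator   = 0.6354 - (0.660148)(0.6642) - (0.150935)(0.7775) = 0.07957778
    denominator = 1 - (0.660148)(0.7775) - (0.150935)(0.6642) = 0.38648389
  phi_33 = 0.07957778 / 0.38648389 = 0.2059.
Therefore phi_{33} = 0.2059.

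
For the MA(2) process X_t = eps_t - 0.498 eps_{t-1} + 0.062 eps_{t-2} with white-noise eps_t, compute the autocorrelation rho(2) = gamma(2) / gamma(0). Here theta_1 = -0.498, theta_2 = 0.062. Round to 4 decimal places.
\rho(2) = 0.0495

For an MA(q) process with theta_0 = 1, the autocovariance is
  gamma(k) = sigma^2 * sum_{i=0..q-k} theta_i * theta_{i+k},
and rho(k) = gamma(k) / gamma(0). Sigma^2 cancels.
  numerator   = (1)*(0.062) = 0.062.
  denominator = (1)^2 + (-0.498)^2 + (0.062)^2 = 1.251848.
  rho(2) = 0.062 / 1.251848 = 0.0495.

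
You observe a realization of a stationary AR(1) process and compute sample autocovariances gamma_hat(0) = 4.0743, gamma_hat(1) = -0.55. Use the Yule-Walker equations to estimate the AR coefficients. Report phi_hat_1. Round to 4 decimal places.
\hat\phi_{1} = -0.1350

The Yule-Walker equations for an AR(p) process read, in matrix form,
  Gamma_p phi = r_p,   with   (Gamma_p)_{ij} = gamma(|i - j|),
                       (r_p)_i = gamma(i),   i,j = 1..p.
Substitute the sample gammas (Toeplitz matrix and right-hand side of size 1):
  Gamma_p = [[4.0743]]
  r_p     = [-0.55]
With p = 1 this is the single equation gamma(0) phi_1 = gamma(1):
  phi_hat_1 = gamma(1) / gamma(0) = -0.55 / 4.0743 = -0.1350.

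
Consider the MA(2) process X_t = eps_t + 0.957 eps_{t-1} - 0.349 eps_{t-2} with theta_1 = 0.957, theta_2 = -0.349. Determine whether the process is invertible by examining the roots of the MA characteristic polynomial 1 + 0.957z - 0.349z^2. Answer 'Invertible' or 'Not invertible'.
\text{Not invertible}

The MA(q) characteristic polynomial is P(z) = 1 + 0.957z - 0.349z^2.
Invertibility requires all roots to lie outside the unit circle, i.e. |z| > 1 for every root.
Set 1 + (0.957) z + (-0.349) z^2 = 0, i.e. a z^2 + b z + c = 0 with a = -0.349, b = 0.957, c = 1.
Discriminant D = b^2 - 4ac = (0.957)^2 - 4*(-0.349)*1 = 0.915849 - (-1.396) = 2.311849.
D >= 0, so the roots are real: z = (-b +/- sqrt(D)) / (2a) = (-0.957 +/- 1.520477) / (-0.698).
  z_1 = (-0.957 + 1.520477) / (-0.698) = -0.8073,   |z_1| = 0.8073.
  z_2 = (-0.957 - 1.520477) / (-0.698) = 3.5494,   |z_2| = 3.5494.
Moduli of all roots: 0.8073, 3.5494.
All moduli strictly greater than 1? No.
Verdict: Not invertible.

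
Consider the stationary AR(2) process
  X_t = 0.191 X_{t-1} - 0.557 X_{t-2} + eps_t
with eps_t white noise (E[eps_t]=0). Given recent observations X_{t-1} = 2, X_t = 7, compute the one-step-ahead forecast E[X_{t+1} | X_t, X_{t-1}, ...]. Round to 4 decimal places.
E[X_{t+1} \mid \mathcal F_t] = 0.2230

For an AR(p) model X_t = c + sum_i phi_i X_{t-i} + eps_t, the
one-step-ahead conditional mean is
  E[X_{t+1} | X_t, ...] = c + sum_i phi_i X_{t+1-i}.
Substitute known values:
  E[X_{t+1} | ...] = (0.191) * (7) + (-0.557) * (2)
                   = 0.2230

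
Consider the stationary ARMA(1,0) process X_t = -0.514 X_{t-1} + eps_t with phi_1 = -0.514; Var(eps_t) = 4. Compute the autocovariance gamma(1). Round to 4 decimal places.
\gamma(1) = -2.7942

Multiply the model equation by X_{t-k} and take expectations. With theta_0 = psi_0 = 1 and psi_j the MA(infinity) weights, this gives
  gamma(k) - sum_i phi_i gamma(k-i) = c_k,
  c_k = sigma^2 * sum_{j=k..q} theta_j psi_{j-k}   (c_k = 0 for k > q),
using gamma(-m) = gamma(m).
Pure AR (q = 0): c_0 = sigma^2 = 4, c_k = 0 for k >= 1.
Equations for k = 0 and k = 1 (AR order 1):
  gamma(0) = phi_1 gamma(1) + c_0
  gamma(1) = phi_1 gamma(0) + c_1
Substituting the second into the first: gamma(0) (1 - phi_1^2) = c_0 + phi_1 c_1, so
  gamma(0) = c_0 / (1 - phi_1^2) = 4 / (1 - (-0.514)^2) = 4 / 0.735804 = 5.43623.
  gamma(1) = phi_1 gamma(0) = (-0.514)(5.43623) = -2.794222.
Therefore gamma(1) = -2.7942 (to 4 decimal places).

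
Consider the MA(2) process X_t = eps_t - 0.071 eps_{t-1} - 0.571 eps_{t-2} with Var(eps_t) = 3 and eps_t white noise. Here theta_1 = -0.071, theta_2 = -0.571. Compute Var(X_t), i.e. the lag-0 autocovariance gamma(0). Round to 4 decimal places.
\gamma(0) = 3.9932

For an MA(q) process X_t = eps_t + sum_i theta_i eps_{t-i} with
Var(eps_t) = sigma^2, the variance is
  gamma(0) = sigma^2 * (1 + sum_i theta_i^2).
  sum_i theta_i^2 = (-0.071)^2 + (-0.571)^2 = 0.005041 + 0.326041 = 0.331082.
  gamma(0) = 3 * (1 + 0.331082) = 3 * 1.331082 = 3.993246, which rounds to 3.9932.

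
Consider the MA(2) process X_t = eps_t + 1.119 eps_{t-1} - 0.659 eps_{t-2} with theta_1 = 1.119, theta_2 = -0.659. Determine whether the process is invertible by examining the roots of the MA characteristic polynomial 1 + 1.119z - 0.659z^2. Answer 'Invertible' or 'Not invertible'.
\text{Not invertible}

The MA(q) characteristic polynomial is P(z) = 1 + 1.119z - 0.659z^2.
Invertibility requires all roots to lie outside the unit circle, i.e. |z| > 1 for every root.
Set 1 + (1.119) z + (-0.659) z^2 = 0, i.e. a z^2 + b z + c = 0 with a = -0.659, b = 1.119, c = 1.
Discriminant D = b^2 - 4ac = (1.119)^2 - 4*(-0.659)*1 = 1.252161 - (-2.636) = 3.888161.
D >= 0, so the roots are real: z = (-b +/- sqrt(D)) / (2a) = (-1.119 +/- 1.971842) / (-1.318).
  z_1 = (-1.119 + 1.971842) / (-1.318) = -0.6471,   |z_1| = 0.6471.
  z_2 = (-1.119 - 1.971842) / (-1.318) = 2.3451,   |z_2| = 2.3451.
Moduli of all roots: 0.6471, 2.3451.
All moduli strictly greater than 1? No.
Verdict: Not invertible.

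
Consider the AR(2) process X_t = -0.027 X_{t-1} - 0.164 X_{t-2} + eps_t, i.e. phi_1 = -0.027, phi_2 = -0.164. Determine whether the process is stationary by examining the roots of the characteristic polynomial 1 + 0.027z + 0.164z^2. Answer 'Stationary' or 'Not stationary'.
\text{Stationary}

The AR(p) characteristic polynomial is P(z) = 1 + 0.027z + 0.164z^2.
Stationarity requires all roots to lie outside the unit circle, i.e. |z| > 1 for every root.
Set 1 + (0.027) z + (0.164) z^2 = 0, i.e. a z^2 + b z + c = 0 with a = 0.164, b = 0.027, c = 1.
Discriminant D = b^2 - 4ac = (0.027)^2 - 4*(0.164)*1 = 0.000729 - (0.656) = -0.655271.
D < 0, so the roots are the complex-conjugate pair z = (-b +/- i sqrt(-D)) / (2a) = -0.0823 +/- 2.468i.
For a conjugate pair |z|^2 = z * conj(z) = (product of roots) = c/a = 1/(0.164) = 6.097561, so |z| = sqrt(6.097561) = 2.4693 for both roots.
Moduli of all roots: 2.4693, 2.4693.
All moduli strictly greater than 1? Yes.
Verdict: Stationary.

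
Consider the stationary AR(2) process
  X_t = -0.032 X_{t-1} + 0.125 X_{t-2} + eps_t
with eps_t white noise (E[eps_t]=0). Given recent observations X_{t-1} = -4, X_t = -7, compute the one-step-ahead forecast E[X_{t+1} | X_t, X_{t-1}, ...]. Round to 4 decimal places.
E[X_{t+1} \mid \mathcal F_t] = -0.2760

For an AR(p) model X_t = c + sum_i phi_i X_{t-i} + eps_t, the
one-step-ahead conditional mean is
  E[X_{t+1} | X_t, ...] = c + sum_i phi_i X_{t+1-i}.
Substitute known values:
  E[X_{t+1} | ...] = (-0.032) * (-7) + (0.125) * (-4)
                   = -0.2760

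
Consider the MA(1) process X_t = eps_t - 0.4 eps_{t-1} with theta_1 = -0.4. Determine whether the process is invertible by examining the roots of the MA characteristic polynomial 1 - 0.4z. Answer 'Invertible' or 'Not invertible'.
\text{Invertible}

The MA(q) characteristic polynomial is P(z) = 1 - 0.4z.
Invertibility requires all roots to lie outside the unit circle, i.e. |z| > 1 for every root.
This is linear in z: 1 + (-0.4) z = 0  =>  z = -1/(-0.4) = 2.5,  |z| = 2.5.
Moduli of all roots: 2.5000.
All moduli strictly greater than 1? Yes.
Verdict: Invertible.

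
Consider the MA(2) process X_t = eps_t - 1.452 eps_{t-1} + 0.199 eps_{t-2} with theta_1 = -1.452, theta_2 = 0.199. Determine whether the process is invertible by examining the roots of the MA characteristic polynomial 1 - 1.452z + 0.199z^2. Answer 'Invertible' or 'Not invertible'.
\text{Not invertible}

The MA(q) characteristic polynomial is P(z) = 1 - 1.452z + 0.199z^2.
Invertibility requires all roots to lie outside the unit circle, i.e. |z| > 1 for every root.
Set 1 + (-1.452) z + (0.199) z^2 = 0, i.e. a z^2 + b z + c = 0 with a = 0.199, b = -1.452, c = 1.
Discriminant D = b^2 - 4ac = (-1.452)^2 - 4*(0.199)*1 = 2.108304 - (0.796) = 1.312304.
D >= 0, so the roots are real: z = (-b +/- sqrt(D)) / (2a) = (1.452 +/- 1.145558) / (0.398).
  z_1 = (1.452 + 1.145558) / (0.398) = 6.5265,   |z_1| = 6.5265.
  z_2 = (1.452 - 1.145558) / (0.398) = 0.77,   |z_2| = 0.77.
Moduli of all roots: 6.5265, 0.7700.
All moduli strictly greater than 1? No.
Verdict: Not invertible.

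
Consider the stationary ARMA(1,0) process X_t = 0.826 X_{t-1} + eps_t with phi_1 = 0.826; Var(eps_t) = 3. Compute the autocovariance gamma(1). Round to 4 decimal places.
\gamma(1) = 7.7992

Multiply the model equation by X_{t-k} and take expectations. With theta_0 = psi_0 = 1 and psi_j the MA(infinity) weights, this gives
  gamma(k) - sum_i phi_i gamma(k-i) = c_k,
  c_k = sigma^2 * sum_{j=k..q} theta_j psi_{j-k}   (c_k = 0 for k > q),
using gamma(-m) = gamma(m).
Pure AR (q = 0): c_0 = sigma^2 = 3, c_k = 0 for k >= 1.
Equations for k = 0 and k = 1 (AR order 1):
  gamma(0) = phi_1 gamma(1) + c_0
  gamma(1) = phi_1 gamma(0) + c_1
Substituting the second into the first: gamma(0) (1 - phi_1^2) = c_0 + phi_1 c_1, so
  gamma(0) = c_0 / (1 - phi_1^2) = 3 / (1 - (0.826)^2) = 3 / 0.317724 = 9.442157.
  gamma(1) = phi_1 gamma(0) = (0.826)(9.442157) = 7.799222.
Therefore gamma(1) = 7.7992 (to 4 decimal places).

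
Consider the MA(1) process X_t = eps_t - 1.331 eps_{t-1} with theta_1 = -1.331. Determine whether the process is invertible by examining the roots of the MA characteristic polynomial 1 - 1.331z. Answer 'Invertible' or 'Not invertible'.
\text{Not invertible}

The MA(q) characteristic polynomial is P(z) = 1 - 1.331z.
Invertibility requires all roots to lie outside the unit circle, i.e. |z| > 1 for every root.
This is linear in z: 1 + (-1.331) z = 0  =>  z = -1/(-1.331) = 0.751315,  |z| = 0.751315.
Moduli of all roots: 0.7513.
All moduli strictly greater than 1? No.
Verdict: Not invertible.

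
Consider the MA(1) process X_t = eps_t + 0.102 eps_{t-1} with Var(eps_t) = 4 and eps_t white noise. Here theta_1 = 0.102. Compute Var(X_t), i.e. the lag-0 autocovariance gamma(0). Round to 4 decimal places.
\gamma(0) = 4.0416

For an MA(q) process X_t = eps_t + sum_i theta_i eps_{t-i} with
Var(eps_t) = sigma^2, the variance is
  gamma(0) = sigma^2 * (1 + sum_i theta_i^2).
  sum_i theta_i^2 = (0.102)^2 = 0.010404.
  gamma(0) = 4 * (1 + 0.010404) = 4 * 1.010404 = 4.041616, which rounds to 4.0416.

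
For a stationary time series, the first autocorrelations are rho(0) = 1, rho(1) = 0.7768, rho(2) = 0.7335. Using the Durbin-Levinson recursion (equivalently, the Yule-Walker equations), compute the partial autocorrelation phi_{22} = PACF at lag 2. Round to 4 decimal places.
\phi_{22} = 0.3280

The PACF at lag k is phi_{kk}, the last component of the solution
to the Yule-Walker system G_k phi = r_k where
  (G_k)_{ij} = rho(|i - j|), (r_k)_i = rho(i), i,j = 1..k.
Equivalently, Durbin-Levinson gives phi_{kk} iteratively:
  phi_{11} = rho(1)
  phi_{kk} = [rho(k) - sum_{j=1..k-1} phi_{k-1,j} rho(k-j)]
            / [1 - sum_{j=1..k-1} phi_{k-1,j} rho(j)],
  phi_{k,j} = phi_{k-1,j} - phi_{kk} phi_{k-1,k-j},  j = 1..k-1.
Step k = 1:
  phi_11 = rho(1) = 0.7768.
Step k = 2:
  phi_22 = [rho(2) - phi_11 rho(1)] / [1 - phi_11 rho(1)] = [0.7335 - (0.7768)(0.7768)] / [1 - (0.7768)(0.7768)]
         = 0.13008176 / 0.39658176 = 0.328.
Therefore phi_{22} = 0.3280.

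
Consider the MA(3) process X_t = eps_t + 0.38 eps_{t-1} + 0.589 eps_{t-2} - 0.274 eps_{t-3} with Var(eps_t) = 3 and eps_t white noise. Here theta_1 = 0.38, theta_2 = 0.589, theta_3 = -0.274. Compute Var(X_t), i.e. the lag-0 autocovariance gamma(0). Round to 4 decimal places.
\gamma(0) = 4.6992

For an MA(q) process X_t = eps_t + sum_i theta_i eps_{t-i} with
Var(eps_t) = sigma^2, the variance is
  gamma(0) = sigma^2 * (1 + sum_i theta_i^2).
  sum_i theta_i^2 = (0.38)^2 + (0.589)^2 + (-0.274)^2 = 0.1444 + 0.346921 + 0.075076 = 0.566397.
  gamma(0) = 3 * (1 + 0.566397) = 3 * 1.566397 = 4.699191, which rounds to 4.6992.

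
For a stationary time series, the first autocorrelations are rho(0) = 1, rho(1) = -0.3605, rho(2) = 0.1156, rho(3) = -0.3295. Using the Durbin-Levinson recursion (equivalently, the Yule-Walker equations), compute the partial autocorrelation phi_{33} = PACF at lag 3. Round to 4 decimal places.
\phi_{33} = -0.3370

The PACF at lag k is phi_{kk}, the last component of the solution
to the Yule-Walker system G_k phi = r_k where
  (G_k)_{ij} = rho(|i - j|), (r_k)_i = rho(i), i,j = 1..k.
Equivalently, Durbin-Levinson gives phi_{kk} iteratively:
  phi_{11} = rho(1)
  phi_{kk} = [rho(k) - sum_{j=1..k-1} phi_{k-1,j} rho(k-j)]
            / [1 - sum_{j=1..k-1} phi_{k-1,j} rho(j)],
  phi_{k,j} = phi_{k-1,j} - phi_{kk} phi_{k-1,k-j},  j = 1..k-1.
Step k = 1:
  phi_11 = rho(1) = -0.3605.
Step k = 2:
  phi_22 = [rho(2) - phi_11 rho(1)] / [1 - phi_11 rho(1)] = [0.1156 - (-0.3605)(-0.3605)] / [1 - (-0.3605)(-0.3605)]
         = -0.01436025 / 0.87003975 = -0.016505.
  Update: phi_21 = phi_11 - phi_22 phi_11 = -0.3605 - (-0.016505)(-0.3605) = -0.36645.
Step k = 3:
  phi_33 = [rho(3) - phi_21 rho(2) - phi_22 rho(1)] / [1 - phi_21 rho(1) - phi_22 rho(2)]
    numerator   = -0.3295 - (-0.36645)(0.1156) - (-0.016505)(-0.3605) = -0.29308852
    denominator = 1 - (-0.36645)(-0.3605) - (-0.016505)(0.1156) = 0.86980273
  phi_33 = -0.29308852 / 0.86980273 = -0.337.
Therefore phi_{33} = -0.3370.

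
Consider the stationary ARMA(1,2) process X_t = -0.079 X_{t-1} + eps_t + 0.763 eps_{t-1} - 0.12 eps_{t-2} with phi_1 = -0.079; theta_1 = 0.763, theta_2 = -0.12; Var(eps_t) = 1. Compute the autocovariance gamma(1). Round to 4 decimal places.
\gamma(1) = 0.5626

Multiply the model equation by X_{t-k} and take expectations. With theta_0 = psi_0 = 1 and psi_j the MA(infinity) weights, this gives
  gamma(k) - sum_i phi_i gamma(k-i) = c_k,
  c_k = sigma^2 * sum_{j=k..q} theta_j psi_{j-k}   (c_k = 0 for k > q),
using gamma(-m) = gamma(m).
psi-weights needed (psi_j = theta_j + sum_i phi_i psi_{j-i}):
  psi_1 = theta_1 + phi_1 = 0.763 + (-0.079) = 0.684
  psi_2 = theta_2 + phi_1 psi_1 = -0.12 + (-0.079)(0.684) = -0.174036
Right-hand sides:
  c_0 = sigma^2 (1 + theta_1 psi_1 + theta_2 psi_2) = 1 * (1 + (0.763)(0.684) + (-0.12)(-0.174036)) = 1 * 1.542776 = 1.542776
  c_1 = sigma^2 (theta_1 + theta_2 psi_1) = 1 * (0.763 + (-0.12)(0.684)) = 0.68092
  c_2 = sigma^2 theta_2 = 1 * (-0.12) = -0.12
Equations for k = 0 and k = 1 (AR order 1):
  gamma(0) = phi_1 gamma(1) + c_0
  gamma(1) = phi_1 gamma(0) + c_1
Substituting the second into the first: gamma(0) (1 - phi_1^2) = c_0 + phi_1 c_1, so
  gamma(0) = (c_0 + phi_1 c_1) / (1 - phi_1^2) = (1.542776 + (-0.079)(0.68092)) / (1 - (-0.079)^2) = 1.488984 / 0.993759 = 1.498335.
  gamma(1) = phi_1 gamma(0) + c_1 = (-0.079)(1.498335) + (0.68092) = 0.562552.
Therefore gamma(1) = 0.5626 (to 4 decimal places).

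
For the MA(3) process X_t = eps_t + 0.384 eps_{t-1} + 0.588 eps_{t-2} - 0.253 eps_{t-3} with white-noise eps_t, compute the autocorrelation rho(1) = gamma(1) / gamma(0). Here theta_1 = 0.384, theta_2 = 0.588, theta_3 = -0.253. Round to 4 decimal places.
\rho(1) = 0.2961

For an MA(q) process with theta_0 = 1, the autocovariance is
  gamma(k) = sigma^2 * sum_{i=0..q-k} theta_i * theta_{i+k},
and rho(k) = gamma(k) / gamma(0). Sigma^2 cancels.
  numerator   = (1)*(0.384) + (0.384)*(0.588) + (0.588)*(-0.253) = 0.461028.
  denominator = (1)^2 + (0.384)^2 + (0.588)^2 + (-0.253)^2 = 1.557209.
  rho(1) = 0.461028 / 1.557209 = 0.2961.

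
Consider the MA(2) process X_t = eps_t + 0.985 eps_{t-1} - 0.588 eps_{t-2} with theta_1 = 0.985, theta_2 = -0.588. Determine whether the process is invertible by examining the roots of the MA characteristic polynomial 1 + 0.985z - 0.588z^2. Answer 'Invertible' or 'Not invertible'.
\text{Not invertible}

The MA(q) characteristic polynomial is P(z) = 1 + 0.985z - 0.588z^2.
Invertibility requires all roots to lie outside the unit circle, i.e. |z| > 1 for every root.
Set 1 + (0.985) z + (-0.588) z^2 = 0, i.e. a z^2 + b z + c = 0 with a = -0.588, b = 0.985, c = 1.
Discriminant D = b^2 - 4ac = (0.985)^2 - 4*(-0.588)*1 = 0.970225 - (-2.352) = 3.322225.
D >= 0, so the roots are real: z = (-b +/- sqrt(D)) / (2a) = (-0.985 +/- 1.822697) / (-1.176).
  z_1 = (-0.985 + 1.822697) / (-1.176) = -0.7123,   |z_1| = 0.7123.
  z_2 = (-0.985 - 1.822697) / (-1.176) = 2.3875,   |z_2| = 2.3875.
Moduli of all roots: 0.7123, 2.3875.
All moduli strictly greater than 1? No.
Verdict: Not invertible.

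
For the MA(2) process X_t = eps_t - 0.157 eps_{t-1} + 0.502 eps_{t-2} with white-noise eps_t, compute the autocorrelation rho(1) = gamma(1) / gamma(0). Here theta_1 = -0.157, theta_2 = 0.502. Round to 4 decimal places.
\rho(1) = -0.1847

For an MA(q) process with theta_0 = 1, the autocovariance is
  gamma(k) = sigma^2 * sum_{i=0..q-k} theta_i * theta_{i+k},
and rho(k) = gamma(k) / gamma(0). Sigma^2 cancels.
  numerator   = (1)*(-0.157) + (-0.157)*(0.502) = -0.235814.
  denominator = (1)^2 + (-0.157)^2 + (0.502)^2 = 1.276653.
  rho(1) = -0.235814 / 1.276653 = -0.1847.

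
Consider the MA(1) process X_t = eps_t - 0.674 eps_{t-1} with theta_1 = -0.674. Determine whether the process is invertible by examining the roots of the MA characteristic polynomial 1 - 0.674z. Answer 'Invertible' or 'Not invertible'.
\text{Invertible}

The MA(q) characteristic polynomial is P(z) = 1 - 0.674z.
Invertibility requires all roots to lie outside the unit circle, i.e. |z| > 1 for every root.
This is linear in z: 1 + (-0.674) z = 0  =>  z = -1/(-0.674) = 1.48368,  |z| = 1.48368.
Moduli of all roots: 1.4837.
All moduli strictly greater than 1? Yes.
Verdict: Invertible.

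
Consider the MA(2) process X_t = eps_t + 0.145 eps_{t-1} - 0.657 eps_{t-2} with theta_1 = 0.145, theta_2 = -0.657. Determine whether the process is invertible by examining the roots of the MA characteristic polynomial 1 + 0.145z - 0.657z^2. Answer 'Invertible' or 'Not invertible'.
\text{Invertible}

The MA(q) characteristic polynomial is P(z) = 1 + 0.145z - 0.657z^2.
Invertibility requires all roots to lie outside the unit circle, i.e. |z| > 1 for every root.
Set 1 + (0.145) z + (-0.657) z^2 = 0, i.e. a z^2 + b z + c = 0 with a = -0.657, b = 0.145, c = 1.
Discriminant D = b^2 - 4ac = (0.145)^2 - 4*(-0.657)*1 = 0.021025 - (-2.628) = 2.649025.
D >= 0, so the roots are real: z = (-b +/- sqrt(D)) / (2a) = (-0.145 +/- 1.627583) / (-1.314).
  z_1 = (-0.145 + 1.627583) / (-1.314) = -1.1283,   |z_1| = 1.1283.
  z_2 = (-0.145 - 1.627583) / (-1.314) = 1.349,   |z_2| = 1.349.
Moduli of all roots: 1.1283, 1.3490.
All moduli strictly greater than 1? Yes.
Verdict: Invertible.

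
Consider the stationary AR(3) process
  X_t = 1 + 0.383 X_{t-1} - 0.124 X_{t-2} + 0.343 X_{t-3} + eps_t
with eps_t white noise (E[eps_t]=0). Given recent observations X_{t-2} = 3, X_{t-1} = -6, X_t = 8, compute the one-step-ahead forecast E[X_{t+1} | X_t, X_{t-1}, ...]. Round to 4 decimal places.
E[X_{t+1} \mid \mathcal F_t] = 5.8370

For an AR(p) model X_t = c + sum_i phi_i X_{t-i} + eps_t, the
one-step-ahead conditional mean is
  E[X_{t+1} | X_t, ...] = c + sum_i phi_i X_{t+1-i}.
Substitute known values:
  E[X_{t+1} | ...] = 1 + (0.383) * (8) + (-0.124) * (-6) + (0.343) * (3)
                   = 5.8370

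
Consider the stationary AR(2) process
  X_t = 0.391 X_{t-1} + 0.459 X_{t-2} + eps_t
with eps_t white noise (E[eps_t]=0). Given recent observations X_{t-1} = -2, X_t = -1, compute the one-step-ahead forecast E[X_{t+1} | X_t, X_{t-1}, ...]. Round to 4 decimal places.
E[X_{t+1} \mid \mathcal F_t] = -1.3090

For an AR(p) model X_t = c + sum_i phi_i X_{t-i} + eps_t, the
one-step-ahead conditional mean is
  E[X_{t+1} | X_t, ...] = c + sum_i phi_i X_{t+1-i}.
Substitute known values:
  E[X_{t+1} | ...] = (0.391) * (-1) + (0.459) * (-2)
                   = -1.3090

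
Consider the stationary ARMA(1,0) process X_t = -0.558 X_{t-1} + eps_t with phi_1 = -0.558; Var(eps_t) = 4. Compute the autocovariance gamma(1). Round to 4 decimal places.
\gamma(1) = -3.2412

Multiply the model equation by X_{t-k} and take expectations. With theta_0 = psi_0 = 1 and psi_j the MA(infinity) weights, this gives
  gamma(k) - sum_i phi_i gamma(k-i) = c_k,
  c_k = sigma^2 * sum_{j=k..q} theta_j psi_{j-k}   (c_k = 0 for k > q),
using gamma(-m) = gamma(m).
Pure AR (q = 0): c_0 = sigma^2 = 4, c_k = 0 for k >= 1.
Equations for k = 0 and k = 1 (AR order 1):
  gamma(0) = phi_1 gamma(1) + c_0
  gamma(1) = phi_1 gamma(0) + c_1
Substituting the second into the first: gamma(0) (1 - phi_1^2) = c_0 + phi_1 c_1, so
  gamma(0) = c_0 / (1 - phi_1^2) = 4 / (1 - (-0.558)^2) = 4 / 0.688636 = 5.808584.
  gamma(1) = phi_1 gamma(0) = (-0.558)(5.808584) = -3.24119.
Therefore gamma(1) = -3.2412 (to 4 decimal places).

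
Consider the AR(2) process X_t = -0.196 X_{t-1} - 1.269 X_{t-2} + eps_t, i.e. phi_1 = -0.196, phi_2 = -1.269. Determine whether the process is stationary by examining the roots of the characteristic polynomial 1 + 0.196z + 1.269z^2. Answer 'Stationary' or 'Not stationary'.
\text{Not stationary}

The AR(p) characteristic polynomial is P(z) = 1 + 0.196z + 1.269z^2.
Stationarity requires all roots to lie outside the unit circle, i.e. |z| > 1 for every root.
Set 1 + (0.196) z + (1.269) z^2 = 0, i.e. a z^2 + b z + c = 0 with a = 1.269, b = 0.196, c = 1.
Discriminant D = b^2 - 4ac = (0.196)^2 - 4*(1.269)*1 = 0.038416 - (5.076) = -5.037584.
D < 0, so the roots are the complex-conjugate pair z = (-b +/- i sqrt(-D)) / (2a) = -0.0772 +/- 0.8843i.
For a conjugate pair |z|^2 = z * conj(z) = (product of roots) = c/a = 1/(1.269) = 0.788022, so |z| = sqrt(0.788022) = 0.8877 for both roots.
Moduli of all roots: 0.8877, 0.8877.
All moduli strictly greater than 1? No.
Verdict: Not stationary.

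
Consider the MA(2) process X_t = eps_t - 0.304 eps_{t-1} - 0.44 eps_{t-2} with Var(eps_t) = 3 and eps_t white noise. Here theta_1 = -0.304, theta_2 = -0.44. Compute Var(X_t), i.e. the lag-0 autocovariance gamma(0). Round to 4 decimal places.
\gamma(0) = 3.8580

For an MA(q) process X_t = eps_t + sum_i theta_i eps_{t-i} with
Var(eps_t) = sigma^2, the variance is
  gamma(0) = sigma^2 * (1 + sum_i theta_i^2).
  sum_i theta_i^2 = (-0.304)^2 + (-0.44)^2 = 0.092416 + 0.1936 = 0.286016.
  gamma(0) = 3 * (1 + 0.286016) = 3 * 1.286016 = 3.858048, which rounds to 3.8580.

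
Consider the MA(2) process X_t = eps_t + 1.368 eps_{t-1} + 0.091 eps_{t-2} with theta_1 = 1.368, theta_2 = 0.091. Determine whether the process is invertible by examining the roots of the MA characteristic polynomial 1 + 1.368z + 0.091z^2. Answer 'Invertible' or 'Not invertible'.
\text{Not invertible}

The MA(q) characteristic polynomial is P(z) = 1 + 1.368z + 0.091z^2.
Invertibility requires all roots to lie outside the unit circle, i.e. |z| > 1 for every root.
Set 1 + (1.368) z + (0.091) z^2 = 0, i.e. a z^2 + b z + c = 0 with a = 0.091, b = 1.368, c = 1.
Discriminant D = b^2 - 4ac = (1.368)^2 - 4*(0.091)*1 = 1.871424 - (0.364) = 1.507424.
D >= 0, so the roots are real: z = (-b +/- sqrt(D)) / (2a) = (-1.368 +/- 1.227772) / (0.182).
  z_1 = (-1.368 + 1.227772) / (0.182) = -0.7705,   |z_1| = 0.7705.
  z_2 = (-1.368 - 1.227772) / (0.182) = -14.2625,   |z_2| = 14.2625.
Moduli of all roots: 0.7705, 14.2625.
All moduli strictly greater than 1? No.
Verdict: Not invertible.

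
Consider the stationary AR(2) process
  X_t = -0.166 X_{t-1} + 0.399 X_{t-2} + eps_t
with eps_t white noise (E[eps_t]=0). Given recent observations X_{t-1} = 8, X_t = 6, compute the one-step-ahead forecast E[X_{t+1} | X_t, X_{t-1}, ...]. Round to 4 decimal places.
E[X_{t+1} \mid \mathcal F_t] = 2.1960

For an AR(p) model X_t = c + sum_i phi_i X_{t-i} + eps_t, the
one-step-ahead conditional mean is
  E[X_{t+1} | X_t, ...] = c + sum_i phi_i X_{t+1-i}.
Substitute known values:
  E[X_{t+1} | ...] = (-0.166) * (6) + (0.399) * (8)
                   = 2.1960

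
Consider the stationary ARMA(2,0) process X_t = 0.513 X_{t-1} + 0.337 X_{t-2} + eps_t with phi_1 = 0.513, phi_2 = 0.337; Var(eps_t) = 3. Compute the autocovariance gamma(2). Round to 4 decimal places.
\gamma(2) = 6.1896

Multiply the model equation by X_{t-k} and take expectations. With theta_0 = psi_0 = 1 and psi_j the MA(infinity) weights, this gives
  gamma(k) - sum_i phi_i gamma(k-i) = c_k,
  c_k = sigma^2 * sum_{j=k..q} theta_j psi_{j-k}   (c_k = 0 for k > q),
using gamma(-m) = gamma(m).
Pure AR (q = 0): c_0 = sigma^2 = 3, c_k = 0 for k >= 1.
Equations for k = 0, 1, 2 (AR order 2, c_2 = 0):
  (E0) gamma(0) = phi_1 gamma(1) + phi_2 gamma(2) + c_0
  (E1) gamma(1) = phi_1 gamma(0) + phi_2 gamma(1) + c_1
  (E2) gamma(2) = phi_1 gamma(1) + phi_2 gamma(0)
From (E1): gamma(1) = A gamma(0) + B with
  A = phi_1 / (1 - phi_2) = 0.513 / 0.663 = 0.773756,   B = c_1 / (1 - phi_2) = 0 / 0.663 = 0.
Insert (E2) into (E0): gamma(0) (1 - phi_2^2) = phi_1 (1 + phi_2) gamma(1) + c_0.
  phi_1 (1 + phi_2) = (0.513)(1.337) = 0.685881,   1 - phi_2^2 = 0.886431.
Replace gamma(1) by A gamma(0) + B and collect gamma(0):
  gamma(0) [0.886431 - (0.685881)(0.773756)] = c_0 = 3
  gamma(0) * 0.355727 = 3
  gamma(0) = 3 / 0.355727 = 8.433441.
  gamma(1) = A gamma(0) = (0.773756)(8.433441) = 6.525422.
  gamma(2) = phi_1 gamma(1) + phi_2 gamma(0) = (0.513)(6.525422) + (0.337)(8.433441) = 6.189611.
Therefore gamma(2) = 6.1896 (to 4 decimal places).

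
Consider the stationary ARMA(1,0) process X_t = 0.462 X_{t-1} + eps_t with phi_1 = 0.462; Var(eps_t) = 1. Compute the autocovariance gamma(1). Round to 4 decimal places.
\gamma(1) = 0.5874

Multiply the model equation by X_{t-k} and take expectations. With theta_0 = psi_0 = 1 and psi_j the MA(infinity) weights, this gives
  gamma(k) - sum_i phi_i gamma(k-i) = c_k,
  c_k = sigma^2 * sum_{j=k..q} theta_j psi_{j-k}   (c_k = 0 for k > q),
using gamma(-m) = gamma(m).
Pure AR (q = 0): c_0 = sigma^2 = 1, c_k = 0 for k >= 1.
Equations for k = 0 and k = 1 (AR order 1):
  gamma(0) = phi_1 gamma(1) + c_0
  gamma(1) = phi_1 gamma(0) + c_1
Substituting the second into the first: gamma(0) (1 - phi_1^2) = c_0 + phi_1 c_1, so
  gamma(0) = c_0 / (1 - phi_1^2) = 1 / (1 - (0.462)^2) = 1 / 0.786556 = 1.271365.
  gamma(1) = phi_1 gamma(0) = (0.462)(1.271365) = 0.587371.
Therefore gamma(1) = 0.5874 (to 4 decimal places).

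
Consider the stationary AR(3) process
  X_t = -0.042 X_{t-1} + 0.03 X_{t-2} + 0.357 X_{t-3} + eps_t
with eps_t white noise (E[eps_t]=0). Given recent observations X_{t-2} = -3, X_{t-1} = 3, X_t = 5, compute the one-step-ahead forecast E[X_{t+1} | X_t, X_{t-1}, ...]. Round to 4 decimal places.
E[X_{t+1} \mid \mathcal F_t] = -1.1910

For an AR(p) model X_t = c + sum_i phi_i X_{t-i} + eps_t, the
one-step-ahead conditional mean is
  E[X_{t+1} | X_t, ...] = c + sum_i phi_i X_{t+1-i}.
Substitute known values:
  E[X_{t+1} | ...] = (-0.042) * (5) + (0.03) * (3) + (0.357) * (-3)
                   = -1.1910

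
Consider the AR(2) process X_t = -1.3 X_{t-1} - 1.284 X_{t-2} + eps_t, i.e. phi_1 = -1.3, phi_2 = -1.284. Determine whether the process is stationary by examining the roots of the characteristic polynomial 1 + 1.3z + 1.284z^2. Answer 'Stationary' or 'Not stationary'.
\text{Not stationary}

The AR(p) characteristic polynomial is P(z) = 1 + 1.3z + 1.284z^2.
Stationarity requires all roots to lie outside the unit circle, i.e. |z| > 1 for every root.
Set 1 + (1.3) z + (1.284) z^2 = 0, i.e. a z^2 + b z + c = 0 with a = 1.284, b = 1.3, c = 1.
Discriminant D = b^2 - 4ac = (1.3)^2 - 4*(1.284)*1 = 1.69 - (5.136) = -3.446.
D < 0, so the roots are the complex-conjugate pair z = (-b +/- i sqrt(-D)) / (2a) = -0.5062 +/- 0.7229i.
For a conjugate pair |z|^2 = z * conj(z) = (product of roots) = c/a = 1/(1.284) = 0.778816, so |z| = sqrt(0.778816) = 0.8825 for both roots.
Moduli of all roots: 0.8825, 0.8825.
All moduli strictly greater than 1? No.
Verdict: Not stationary.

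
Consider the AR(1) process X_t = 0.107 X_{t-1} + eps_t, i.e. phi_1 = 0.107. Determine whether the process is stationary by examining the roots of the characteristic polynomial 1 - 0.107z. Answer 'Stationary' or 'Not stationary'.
\text{Stationary}

The AR(p) characteristic polynomial is P(z) = 1 - 0.107z.
Stationarity requires all roots to lie outside the unit circle, i.e. |z| > 1 for every root.
This is linear in z: 1 + (-0.107) z = 0  =>  z = -1/(-0.107) = 9.345794,  |z| = 9.345794.
Moduli of all roots: 9.3458.
All moduli strictly greater than 1? Yes.
Verdict: Stationary.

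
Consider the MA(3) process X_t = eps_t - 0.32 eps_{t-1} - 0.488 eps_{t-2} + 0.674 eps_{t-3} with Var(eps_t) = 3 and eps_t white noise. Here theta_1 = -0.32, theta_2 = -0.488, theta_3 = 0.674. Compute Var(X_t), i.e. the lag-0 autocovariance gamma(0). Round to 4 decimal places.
\gamma(0) = 5.3845

For an MA(q) process X_t = eps_t + sum_i theta_i eps_{t-i} with
Var(eps_t) = sigma^2, the variance is
  gamma(0) = sigma^2 * (1 + sum_i theta_i^2).
  sum_i theta_i^2 = (-0.32)^2 + (-0.488)^2 + (0.674)^2 = 0.1024 + 0.238144 + 0.454276 = 0.79482.
  gamma(0) = 3 * (1 + 0.79482) = 3 * 1.79482 = 5.38446, which rounds to 5.3845.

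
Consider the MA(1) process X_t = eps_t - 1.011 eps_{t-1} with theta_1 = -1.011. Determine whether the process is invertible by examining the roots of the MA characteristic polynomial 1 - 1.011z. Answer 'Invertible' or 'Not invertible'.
\text{Not invertible}

The MA(q) characteristic polynomial is P(z) = 1 - 1.011z.
Invertibility requires all roots to lie outside the unit circle, i.e. |z| > 1 for every root.
This is linear in z: 1 + (-1.011) z = 0  =>  z = -1/(-1.011) = 0.98912,  |z| = 0.98912.
Moduli of all roots: 0.9891.
All moduli strictly greater than 1? No.
Verdict: Not invertible.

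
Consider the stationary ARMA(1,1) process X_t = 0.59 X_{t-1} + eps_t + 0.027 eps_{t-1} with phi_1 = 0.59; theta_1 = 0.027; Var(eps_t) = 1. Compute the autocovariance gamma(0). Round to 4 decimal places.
\gamma(0) = 1.5840

Multiply the model equation by X_{t-k} and take expectations. With theta_0 = psi_0 = 1 and psi_j the MA(infinity) weights, this gives
  gamma(k) - sum_i phi_i gamma(k-i) = c_k,
  c_k = sigma^2 * sum_{j=k..q} theta_j psi_{j-k}   (c_k = 0 for k > q),
using gamma(-m) = gamma(m).
psi-weights needed (psi_j = theta_j + sum_i phi_i psi_{j-i}):
  psi_1 = theta_1 + phi_1 = 0.027 + (0.59) = 0.617
Right-hand sides:
  c_0 = sigma^2 (1 + theta_1 psi_1) = 1 * (1 + (0.027)(0.617)) = 1 * 1.016659 = 1.016659
  c_1 = sigma^2 theta_1 = 1 * (0.027) = 0.027
  c_2 = 0
Equations for k = 0 and k = 1 (AR order 1):
  gamma(0) = phi_1 gamma(1) + c_0
  gamma(1) = phi_1 gamma(0) + c_1
Substituting the second into the first: gamma(0) (1 - phi_1^2) = c_0 + phi_1 c_1, so
  gamma(0) = (c_0 + phi_1 c_1) / (1 - phi_1^2) = (1.016659 + (0.59)(0.027)) / (1 - (0.59)^2) = 1.032589 / 0.6519 = 1.583968.
Therefore gamma(0) = 1.5840 (to 4 decimal places).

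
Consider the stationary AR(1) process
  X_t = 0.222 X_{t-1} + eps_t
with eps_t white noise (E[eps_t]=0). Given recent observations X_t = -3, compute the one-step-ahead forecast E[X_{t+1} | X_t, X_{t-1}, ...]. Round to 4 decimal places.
E[X_{t+1} \mid \mathcal F_t] = -0.6660

For an AR(p) model X_t = c + sum_i phi_i X_{t-i} + eps_t, the
one-step-ahead conditional mean is
  E[X_{t+1} | X_t, ...] = c + sum_i phi_i X_{t+1-i}.
Substitute known values:
  E[X_{t+1} | ...] = (0.222) * (-3)
                   = -0.6660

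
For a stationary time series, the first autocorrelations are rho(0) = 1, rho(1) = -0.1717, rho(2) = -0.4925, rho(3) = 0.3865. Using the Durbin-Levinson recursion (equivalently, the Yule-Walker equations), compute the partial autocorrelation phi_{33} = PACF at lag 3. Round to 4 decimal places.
\phi_{33} = 0.2379

The PACF at lag k is phi_{kk}, the last component of the solution
to the Yule-Walker system G_k phi = r_k where
  (G_k)_{ij} = rho(|i - j|), (r_k)_i = rho(i), i,j = 1..k.
Equivalently, Durbin-Levinson gives phi_{kk} iteratively:
  phi_{11} = rho(1)
  phi_{kk} = [rho(k) - sum_{j=1..k-1} phi_{k-1,j} rho(k-j)]
            / [1 - sum_{j=1..k-1} phi_{k-1,j} rho(j)],
  phi_{k,j} = phi_{k-1,j} - phi_{kk} phi_{k-1,k-j},  j = 1..k-1.
Step k = 1:
  phi_11 = rho(1) = -0.1717.
Step k = 2:
  phi_22 = [rho(2) - phi_11 rho(1)] / [1 - phi_11 rho(1)] = [-0.4925 - (-0.1717)(-0.1717)] / [1 - (-0.1717)(-0.1717)]
         = -0.52198089 / 0.97051911 = -0.537837.
  Update: phi_21 = phi_11 - phi_22 phi_11 = -0.1717 - (-0.537837)(-0.1717) = -0.264047.
Step k = 3:
  phi_33 = [rho(3) - phi_21 rho(2) - phi_22 rho(1)] / [1 - phi_21 rho(1) - phi_22 rho(2)]
    numerator   = 0.3865 - (-0.264047)(-0.4925) - (-0.537837)(-0.1717) = 0.16411048
    denominator = 1 - (-0.264047)(-0.1717) - (-0.537837)(-0.4925) = 0.68977858
  phi_33 = 0.16411048 / 0.68977858 = 0.2379.
Therefore phi_{33} = 0.2379.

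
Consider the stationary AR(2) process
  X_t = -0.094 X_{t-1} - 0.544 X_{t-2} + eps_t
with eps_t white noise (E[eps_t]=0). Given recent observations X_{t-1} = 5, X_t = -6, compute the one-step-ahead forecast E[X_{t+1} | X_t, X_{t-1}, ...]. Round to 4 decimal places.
E[X_{t+1} \mid \mathcal F_t] = -2.1560

For an AR(p) model X_t = c + sum_i phi_i X_{t-i} + eps_t, the
one-step-ahead conditional mean is
  E[X_{t+1} | X_t, ...] = c + sum_i phi_i X_{t+1-i}.
Substitute known values:
  E[X_{t+1} | ...] = (-0.094) * (-6) + (-0.544) * (5)
                   = -2.1560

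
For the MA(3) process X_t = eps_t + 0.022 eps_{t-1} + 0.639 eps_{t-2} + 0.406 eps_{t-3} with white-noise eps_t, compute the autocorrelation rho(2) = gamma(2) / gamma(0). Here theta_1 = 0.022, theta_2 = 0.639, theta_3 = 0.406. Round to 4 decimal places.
\rho(2) = 0.4117

For an MA(q) process with theta_0 = 1, the autocovariance is
  gamma(k) = sigma^2 * sum_{i=0..q-k} theta_i * theta_{i+k},
and rho(k) = gamma(k) / gamma(0). Sigma^2 cancels.
  numerator   = (1)*(0.639) + (0.022)*(0.406) = 0.647932.
  denominator = (1)^2 + (0.022)^2 + (0.639)^2 + (0.406)^2 = 1.573641.
  rho(2) = 0.647932 / 1.573641 = 0.4117.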